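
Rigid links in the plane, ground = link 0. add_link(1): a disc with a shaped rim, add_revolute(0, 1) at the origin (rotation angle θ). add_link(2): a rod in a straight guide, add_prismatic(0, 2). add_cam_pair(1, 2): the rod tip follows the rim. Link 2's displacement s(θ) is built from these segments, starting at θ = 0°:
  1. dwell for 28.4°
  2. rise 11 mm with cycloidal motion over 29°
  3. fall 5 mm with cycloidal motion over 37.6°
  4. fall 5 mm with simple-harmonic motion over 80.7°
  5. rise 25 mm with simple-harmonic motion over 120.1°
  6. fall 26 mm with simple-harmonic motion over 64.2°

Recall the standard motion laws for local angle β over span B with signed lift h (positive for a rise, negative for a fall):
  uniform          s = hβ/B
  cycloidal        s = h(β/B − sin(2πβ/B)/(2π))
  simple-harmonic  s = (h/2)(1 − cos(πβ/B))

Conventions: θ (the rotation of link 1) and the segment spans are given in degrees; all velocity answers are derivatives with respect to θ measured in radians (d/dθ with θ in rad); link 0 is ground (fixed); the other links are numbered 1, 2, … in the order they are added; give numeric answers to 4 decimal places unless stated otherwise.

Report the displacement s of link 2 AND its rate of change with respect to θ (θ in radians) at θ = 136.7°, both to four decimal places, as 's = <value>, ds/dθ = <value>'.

segment 1 (0° to 28.4°, dwell): s unchanged at 0.0000
segment 2 (28.4° to 57.4°, cycloidal, h = 11) is passed completely: s = 0.0000 + (11) = 11.0000
segment 3 (57.4° to 95°, cycloidal, h = -5) is passed completely: s = 11.0000 + (-5) = 6.0000
θ = 136.7° falls in segment 4 (95° to 175.7°, simple-harmonic, h = -5): β = 136.7 − 95 = 41.7°, B = 80.7°; Δs = -5/2·(1 − cos(π·0.5167)) = -2.6313; s = 6.0000 − 2.6313 = 3.3687
velocity in seg [95°–175.7°] (simple-harmonic), θ in radians: β = 41.7° = 0.7278 rad, B = 80.7° = 1.4085 rad; ds/dθ = (πh/(2B)) sin(πβ/B) = (π·(-5)/(2·1.4085)) sin(π·0.5167) = -5.568509 mm/rad

s = 3.3687, ds/dθ = -5.5685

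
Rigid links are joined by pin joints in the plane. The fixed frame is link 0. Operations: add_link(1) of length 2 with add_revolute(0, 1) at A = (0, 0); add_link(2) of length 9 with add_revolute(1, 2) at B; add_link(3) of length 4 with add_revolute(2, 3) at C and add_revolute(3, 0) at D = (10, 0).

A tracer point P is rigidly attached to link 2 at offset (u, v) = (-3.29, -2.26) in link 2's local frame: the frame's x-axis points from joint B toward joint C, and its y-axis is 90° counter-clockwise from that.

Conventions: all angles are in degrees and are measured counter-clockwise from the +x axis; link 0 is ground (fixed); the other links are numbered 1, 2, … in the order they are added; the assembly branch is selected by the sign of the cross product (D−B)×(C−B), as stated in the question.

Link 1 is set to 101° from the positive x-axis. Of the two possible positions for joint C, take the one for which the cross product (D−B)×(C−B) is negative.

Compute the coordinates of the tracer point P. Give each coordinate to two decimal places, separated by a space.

A=(0,0), D=(10.00,0)
B = A + 2.00·(cos101°, sin101°) = (-0.3816, 1.9633)
|BD| = 10.5656
circle(B,9.00) ∩ circle(D,4.00): a=8.3588, h=3.3362
  candidates: C₊=(8.4515,3.6881) cross=35.249; C₋=(7.2117,-2.8680) cross=-35.249
  branch - wants cross < 0 → take C=(7.2117,-2.8680) (cross=-35.249)
ex = (C−B)/|BC| = (0.8437,-0.5368); ey = (0.5368,0.8437)
P = B + -3.29·ex + -2.26·ey = (-4.3706,1.8226)

-4.37 1.82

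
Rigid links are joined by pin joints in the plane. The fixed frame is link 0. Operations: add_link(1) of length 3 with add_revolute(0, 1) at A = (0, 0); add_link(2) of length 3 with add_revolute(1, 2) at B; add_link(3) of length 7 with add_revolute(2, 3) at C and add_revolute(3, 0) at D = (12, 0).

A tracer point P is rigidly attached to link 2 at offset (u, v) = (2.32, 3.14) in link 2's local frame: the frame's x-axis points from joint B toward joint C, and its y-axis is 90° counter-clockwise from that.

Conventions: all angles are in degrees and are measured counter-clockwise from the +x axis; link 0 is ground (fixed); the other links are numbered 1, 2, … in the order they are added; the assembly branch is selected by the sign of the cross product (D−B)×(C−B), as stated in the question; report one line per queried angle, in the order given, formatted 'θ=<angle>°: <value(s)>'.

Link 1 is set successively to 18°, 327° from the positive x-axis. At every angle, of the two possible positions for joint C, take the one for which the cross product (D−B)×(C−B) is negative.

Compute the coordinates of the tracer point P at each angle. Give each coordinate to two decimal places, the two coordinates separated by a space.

A=(0,0), D=(12.00,0)
θ=18°: B = A + 3.00·(cos18°, sin18°) = (2.8532, 0.9271)
θ=18°: |BD| = 9.1937
θ=18°: circle(B,3.00) ∩ circle(D,7.00): a=2.4214, h=1.7711
θ=18°:   candidates: C₊=(5.4409,2.4449) cross=16.283; C₋=(5.0837,-1.0791) cross=-16.283
θ=18°:   branch - wants cross < 0 → take C=(5.0837,-1.0791) (cross=-16.283)
θ=18°: ex = (C−B)/|BC| = (0.7435,-0.6687); ey = (0.6687,0.7435)
θ=18°: P = B + 2.32·ex + 3.14·ey = (6.6779,1.7102)
θ=327°: B = A + 3.00·(cos327°, sin327°) = (2.5160, -1.6339)
θ=327°: |BD| = 9.6237
θ=327°: circle(B,3.00) ∩ circle(D,7.00): a=2.7337, h=1.2358
θ=327°:   candidates: C₊=(5.0002,0.0480) cross=11.893; C₋=(5.4198,-2.3876) cross=-11.893
θ=327°:   branch - wants cross < 0 → take C=(5.4198,-2.3876) (cross=-11.893)
θ=327°: ex = (C−B)/|BC| = (0.9679,-0.2512); ey = (0.2512,0.9679)
θ=327°: P = B + 2.32·ex + 3.14·ey = (5.5505,0.8225)

θ=18°: 6.68 1.71
θ=327°: 5.55 0.82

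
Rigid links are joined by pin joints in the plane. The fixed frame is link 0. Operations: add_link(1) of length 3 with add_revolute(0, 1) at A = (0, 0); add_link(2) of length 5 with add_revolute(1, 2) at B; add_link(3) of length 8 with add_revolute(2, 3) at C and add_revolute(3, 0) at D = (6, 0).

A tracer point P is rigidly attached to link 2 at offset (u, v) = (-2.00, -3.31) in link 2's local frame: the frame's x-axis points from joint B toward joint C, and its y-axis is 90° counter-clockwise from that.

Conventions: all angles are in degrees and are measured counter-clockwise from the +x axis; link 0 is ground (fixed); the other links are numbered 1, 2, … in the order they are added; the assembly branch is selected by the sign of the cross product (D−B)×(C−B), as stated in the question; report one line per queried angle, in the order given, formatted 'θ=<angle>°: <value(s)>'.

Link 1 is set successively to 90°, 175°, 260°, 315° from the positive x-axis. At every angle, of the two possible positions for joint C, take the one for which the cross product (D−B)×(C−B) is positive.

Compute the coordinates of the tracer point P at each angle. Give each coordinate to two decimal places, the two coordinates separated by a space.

A=(0,0), D=(6.00,0)
θ=90°: B = A + 3.00·(cos90°, sin90°) = (0.0000, 3.0000)
θ=90°: |BD| = 6.7082
θ=90°: circle(B,5.00) ∩ circle(D,8.00): a=0.4472, h=4.9800
θ=90°:   candidates: C₊=(2.6271,7.2542) cross=33.407; C₋=(-1.8271,-1.6542) cross=-33.407
θ=90°:   branch + wants cross > 0 → take C=(2.6271,7.2542) (cross=33.407)
θ=90°: ex = (C−B)/|BC| = (0.5254,0.8508); ey = (-0.8508,0.5254)
θ=90°: P = B + -2.00·ex + -3.31·ey = (1.7654,-0.4408)
θ=175°: B = A + 3.00·(cos175°, sin175°) = (-2.9886, 0.2615)
θ=175°: |BD| = 8.9924
θ=175°: circle(B,5.00) ∩ circle(D,8.00): a=2.3277, h=4.4251
θ=175°:   candidates: C₊=(-0.5332,4.6171) cross=39.793; C₋=(-0.7905,-4.2295) cross=-39.793
θ=175°:   branch + wants cross > 0 → take C=(-0.5332,4.6171) (cross=39.793)
θ=175°: ex = (C−B)/|BC| = (0.4911,0.8711); ey = (-0.8711,0.4911)
θ=175°: P = B + -2.00·ex + -3.31·ey = (-1.0873,-3.1062)
θ=260°: B = A + 3.00·(cos260°, sin260°) = (-0.5209, -2.9544)
θ=260°: |BD| = 7.1590
θ=260°: circle(B,5.00) ∩ circle(D,8.00): a=0.8557, h=4.9262
θ=260°:   candidates: C₊=(-1.7745,1.8859) cross=35.267; C₋=(2.2914,-7.0885) cross=-35.267
θ=260°:   branch + wants cross > 0 → take C=(-1.7745,1.8859) (cross=35.267)
θ=260°: ex = (C−B)/|BC| = (-0.2507,0.9681); ey = (-0.9681,-0.2507)
θ=260°: P = B + -2.00·ex + -3.31·ey = (3.1848,-4.0607)
θ=315°: B = A + 3.00·(cos315°, sin315°) = (2.1213, -2.1213)
θ=315°: |BD| = 4.4209
θ=315°: circle(B,5.00) ∩ circle(D,8.00): a=-2.2005, h=4.4898
θ=315°:   candidates: C₊=(-1.9636,0.7619) cross=19.849; C₋=(2.3451,-7.1163) cross=-19.849
θ=315°:   branch + wants cross > 0 → take C=(-1.9636,0.7619) (cross=19.849)
θ=315°: ex = (C−B)/|BC| = (-0.8170,0.5767); ey = (-0.5767,-0.8170)
θ=315°: P = B + -2.00·ex + -3.31·ey = (5.6640,-0.5704)

θ=90°: 1.77 -0.44
θ=175°: -1.09 -3.11
θ=260°: 3.18 -4.06
θ=315°: 5.66 -0.57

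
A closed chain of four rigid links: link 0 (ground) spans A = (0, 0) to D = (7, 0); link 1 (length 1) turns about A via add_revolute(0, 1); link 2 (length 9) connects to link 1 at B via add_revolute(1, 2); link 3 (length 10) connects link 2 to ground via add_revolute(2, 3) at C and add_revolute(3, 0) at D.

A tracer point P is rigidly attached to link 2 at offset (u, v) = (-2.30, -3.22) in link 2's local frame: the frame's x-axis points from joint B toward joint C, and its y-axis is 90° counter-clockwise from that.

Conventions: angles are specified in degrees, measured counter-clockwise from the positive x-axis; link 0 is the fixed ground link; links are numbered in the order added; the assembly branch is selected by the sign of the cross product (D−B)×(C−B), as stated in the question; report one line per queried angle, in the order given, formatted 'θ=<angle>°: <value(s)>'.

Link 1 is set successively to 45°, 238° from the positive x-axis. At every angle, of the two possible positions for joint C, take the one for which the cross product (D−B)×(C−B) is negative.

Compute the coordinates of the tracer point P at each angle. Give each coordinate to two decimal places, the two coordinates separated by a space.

A=(0,0), D=(7.00,0)
θ=45°: B = A + 1.00·(cos45°, sin45°) = (0.7071, 0.7071)
θ=45°: |BD| = 6.3325
θ=45°: circle(B,9.00) ∩ circle(D,10.00): a=1.6660, h=8.8444
θ=45°:   candidates: C₊=(3.3503,9.3102) cross=56.007; C₋=(1.3751,-8.2681) cross=-56.007
θ=45°:   branch - wants cross < 0 → take C=(1.3751,-8.2681) (cross=-56.007)
θ=45°: ex = (C−B)/|BC| = (0.0742,-0.9972); ey = (0.9972,0.0742)
θ=45°: P = B + -2.30·ex + -3.22·ey = (-2.6747,2.7618)
θ=238°: B = A + 1.00·(cos238°, sin238°) = (-0.5299, -0.8480)
θ=238°: |BD| = 7.5775
θ=238°: circle(B,9.00) ∩ circle(D,10.00): a=2.5351, h=8.6356
θ=238°:   candidates: C₊=(1.0227,8.0170) cross=65.436; C₋=(2.9557,-9.1457) cross=-65.436
θ=238°:   branch - wants cross < 0 → take C=(2.9557,-9.1457) (cross=-65.436)
θ=238°: ex = (C−B)/|BC| = (0.3873,-0.9220); ey = (0.9220,0.3873)
θ=238°: P = B + -2.30·ex + -3.22·ey = (-4.3894,0.0254)

θ=45°: -2.67 2.76
θ=238°: -4.39 0.03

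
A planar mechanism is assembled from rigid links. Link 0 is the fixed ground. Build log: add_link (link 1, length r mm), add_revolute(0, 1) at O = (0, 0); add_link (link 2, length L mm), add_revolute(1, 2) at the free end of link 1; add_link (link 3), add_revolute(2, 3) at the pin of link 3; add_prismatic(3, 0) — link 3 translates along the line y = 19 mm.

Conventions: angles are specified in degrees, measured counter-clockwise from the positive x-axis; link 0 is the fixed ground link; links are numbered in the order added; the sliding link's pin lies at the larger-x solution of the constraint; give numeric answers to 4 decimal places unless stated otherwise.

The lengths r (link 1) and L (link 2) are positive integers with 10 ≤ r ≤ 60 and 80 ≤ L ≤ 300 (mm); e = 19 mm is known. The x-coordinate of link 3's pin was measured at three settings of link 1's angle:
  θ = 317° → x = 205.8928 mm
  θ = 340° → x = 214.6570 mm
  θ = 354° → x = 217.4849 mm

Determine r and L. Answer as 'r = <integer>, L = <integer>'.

constraint per measurement: (x − r cos θ)² + (r sin θ − e)² = L²
subtracting the θ₁ and θ₂ equations cancels the r² and L² terms:
r = (x₁² − x₂²) / (2[(x₁cos θ₁ + e sin θ₁) − (x₂cos θ₂ + e sin θ₂)]) = 31.9998 → r = 32
L² = (x₁ − r cos θ₁)² + (r sin θ₁ − e)² = 34969.0056 → L = 187.0000 → L = 187
check at θ₃=354°: x = 217.4849 (printed 217.4849) ✓

r = 32, L = 187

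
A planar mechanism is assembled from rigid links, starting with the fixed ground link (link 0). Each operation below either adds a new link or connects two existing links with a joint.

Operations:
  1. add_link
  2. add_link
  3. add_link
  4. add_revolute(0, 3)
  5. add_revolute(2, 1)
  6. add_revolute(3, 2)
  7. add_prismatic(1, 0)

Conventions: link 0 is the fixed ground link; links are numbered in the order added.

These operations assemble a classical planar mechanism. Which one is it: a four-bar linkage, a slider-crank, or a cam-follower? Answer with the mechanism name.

links: 4 (incl. ground); joints: 3 revolute, 1 prismatic, 0 higher (cam) pair, forming one closed loop
4 links, 3 revolutes + 1 prismatic in one loop → slider-crank

slider-crank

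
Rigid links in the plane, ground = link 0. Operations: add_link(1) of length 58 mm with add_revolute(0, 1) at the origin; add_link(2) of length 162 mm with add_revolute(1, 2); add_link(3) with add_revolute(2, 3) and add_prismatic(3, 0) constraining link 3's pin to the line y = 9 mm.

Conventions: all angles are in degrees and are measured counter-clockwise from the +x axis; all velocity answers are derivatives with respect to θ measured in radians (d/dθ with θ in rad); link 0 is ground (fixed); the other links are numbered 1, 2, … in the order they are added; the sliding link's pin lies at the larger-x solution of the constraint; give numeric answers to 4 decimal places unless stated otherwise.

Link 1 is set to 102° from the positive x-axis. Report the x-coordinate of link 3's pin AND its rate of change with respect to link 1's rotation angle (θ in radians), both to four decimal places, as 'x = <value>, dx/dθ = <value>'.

geometry: r = 58 mm, L = 162 mm, e = 9 mm
crank pin P = (r cos θ, r sin θ) = (-12.058878, 56.732561)
h = r sin θ − e = 56.732561 − 9 = 47.732561
x = r cos θ + √(L² − h²) = -12.058878 + 154.808277 = 142.749399
dx/dθ = −r sin θ − h·r cos θ/√(L² − h²) (θ in radians; h = 47.732561) = -53.014406

x = 142.7494, dx/dθ = -53.0144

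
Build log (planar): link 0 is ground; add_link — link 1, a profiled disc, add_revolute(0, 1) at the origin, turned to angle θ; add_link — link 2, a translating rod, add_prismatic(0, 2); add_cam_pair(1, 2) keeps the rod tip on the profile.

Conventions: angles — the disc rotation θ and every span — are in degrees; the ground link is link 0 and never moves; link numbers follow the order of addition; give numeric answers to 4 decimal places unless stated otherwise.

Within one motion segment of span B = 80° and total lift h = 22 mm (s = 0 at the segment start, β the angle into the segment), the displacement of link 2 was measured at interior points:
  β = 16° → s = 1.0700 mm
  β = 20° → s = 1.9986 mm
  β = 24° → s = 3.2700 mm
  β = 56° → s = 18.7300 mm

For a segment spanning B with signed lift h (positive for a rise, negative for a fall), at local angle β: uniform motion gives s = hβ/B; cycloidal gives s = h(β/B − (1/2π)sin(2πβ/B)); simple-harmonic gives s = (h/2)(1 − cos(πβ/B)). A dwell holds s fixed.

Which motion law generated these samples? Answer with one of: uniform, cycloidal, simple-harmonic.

candidates at β/B = r: uniform s = h·r (linear in β); cycloidal s = h·(r − sin(2πr)/(2π)); simple-harmonic s = (h/2)(1 − cos(πr))
β=16°: printed 1.0700 | uniform 4.4000, cycloidal 1.0700, simple-harmonic 2.1008
β=20°: printed 1.9986 | uniform 5.5000, cycloidal 1.9986, simple-harmonic 3.2218
β=24°: printed 3.2700 | uniform 6.6000, cycloidal 3.2700, simple-harmonic 4.5344
β=56°: printed 18.7300 | uniform 15.4000, cycloidal 18.7300, simple-harmonic 17.4656
only one law matches every sample → cycloidal

cycloidal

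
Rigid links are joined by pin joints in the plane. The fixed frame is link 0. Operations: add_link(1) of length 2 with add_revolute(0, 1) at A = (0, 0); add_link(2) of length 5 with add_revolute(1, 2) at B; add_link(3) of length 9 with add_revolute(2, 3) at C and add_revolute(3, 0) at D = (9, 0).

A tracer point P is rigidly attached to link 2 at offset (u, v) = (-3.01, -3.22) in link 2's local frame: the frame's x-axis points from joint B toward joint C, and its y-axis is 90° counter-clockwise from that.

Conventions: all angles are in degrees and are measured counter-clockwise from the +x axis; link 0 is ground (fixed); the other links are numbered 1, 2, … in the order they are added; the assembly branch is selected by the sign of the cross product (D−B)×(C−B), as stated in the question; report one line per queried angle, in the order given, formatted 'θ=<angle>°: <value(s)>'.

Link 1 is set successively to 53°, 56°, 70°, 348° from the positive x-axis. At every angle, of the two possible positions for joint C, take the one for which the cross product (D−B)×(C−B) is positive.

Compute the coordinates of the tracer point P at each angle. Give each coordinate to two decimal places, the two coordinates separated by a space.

A=(0,0), D=(9.00,0)
θ=53°: B = A + 2.00·(cos53°, sin53°) = (1.2036, 1.5973)
θ=53°: |BD| = 7.9583
θ=53°: circle(B,5.00) ∩ circle(D,9.00): a=0.4608, h=4.9787
θ=53°:   candidates: C₊=(2.6543,6.3822) cross=39.622; C₋=(0.6558,-3.3726) cross=-39.622
θ=53°:   branch + wants cross > 0 → take C=(2.6543,6.3822) (cross=39.622)
θ=53°: ex = (C−B)/|BC| = (0.2901,0.9570); ey = (-0.9570,0.2901)
θ=53°: P = B + -3.01·ex + -3.22·ey = (3.4118,-2.2175)
θ=56°: B = A + 2.00·(cos56°, sin56°) = (1.1184, 1.6581)
θ=56°: |BD| = 8.0541
θ=56°: circle(B,5.00) ∩ circle(D,9.00): a=0.5506, h=4.9696
θ=56°:   candidates: C₊=(2.6803,6.4079) cross=40.026; C₋=(0.6341,-3.3184) cross=-40.026
θ=56°:   branch + wants cross > 0 → take C=(2.6803,6.4079) (cross=40.026)
θ=56°: ex = (C−B)/|BC| = (0.3124,0.9500); ey = (-0.9500,0.3124)
θ=56°: P = B + -3.01·ex + -3.22·ey = (3.2370,-2.2071)
θ=70°: B = A + 2.00·(cos70°, sin70°) = (0.6840, 1.8794)
θ=70°: |BD| = 8.5257
θ=70°: circle(B,5.00) ∩ circle(D,9.00): a=0.9786, h=4.9033
θ=70°:   candidates: C₊=(2.7195,6.4463) cross=41.804; C₋=(0.5577,-3.1190) cross=-41.804
θ=70°:   branch + wants cross > 0 → take C=(2.7195,6.4463) (cross=41.804)
θ=70°: ex = (C−B)/|BC| = (0.4071,0.9134); ey = (-0.9134,0.4071)
θ=70°: P = B + -3.01·ex + -3.22·ey = (2.3998,-2.1807)
θ=348°: B = A + 2.00·(cos348°, sin348°) = (1.9563, -0.4158)
θ=348°: |BD| = 7.0560
θ=348°: circle(B,5.00) ∩ circle(D,9.00): a=-0.4403, h=4.9806
θ=348°:   candidates: C₊=(1.2233,4.5302) cross=35.143; C₋=(1.8103,-5.4137) cross=-35.143
θ=348°:   branch + wants cross > 0 → take C=(1.2233,4.5302) (cross=35.143)
θ=348°: ex = (C−B)/|BC| = (-0.1466,0.9892); ey = (-0.9892,-0.1466)
θ=348°: P = B + -3.01·ex + -3.22·ey = (5.5828,-2.9212)

θ=53°: 3.41 -2.22
θ=56°: 3.24 -2.21
θ=70°: 2.40 -2.18
θ=348°: 5.58 -2.92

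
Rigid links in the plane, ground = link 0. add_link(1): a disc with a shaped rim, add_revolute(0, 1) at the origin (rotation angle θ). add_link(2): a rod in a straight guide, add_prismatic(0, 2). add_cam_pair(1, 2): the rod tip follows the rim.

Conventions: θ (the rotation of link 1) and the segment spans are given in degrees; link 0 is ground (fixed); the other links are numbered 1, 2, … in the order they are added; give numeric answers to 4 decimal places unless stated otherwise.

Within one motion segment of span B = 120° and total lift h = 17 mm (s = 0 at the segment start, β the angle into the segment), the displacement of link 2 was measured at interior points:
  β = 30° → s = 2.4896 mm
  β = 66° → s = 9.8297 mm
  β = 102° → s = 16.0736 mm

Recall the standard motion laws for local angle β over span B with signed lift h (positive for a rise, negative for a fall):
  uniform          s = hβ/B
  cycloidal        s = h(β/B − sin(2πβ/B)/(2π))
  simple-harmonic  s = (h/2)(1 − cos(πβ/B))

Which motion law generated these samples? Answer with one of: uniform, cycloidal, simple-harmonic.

candidates at β/B = r: uniform s = h·r (linear in β); cycloidal s = h·(r − sin(2πr)/(2π)); simple-harmonic s = (h/2)(1 − cos(πr))
β=30°: printed 2.4896 | uniform 4.2500, cycloidal 1.5444, simple-harmonic 2.4896
β=66°: printed 9.8297 | uniform 9.3500, cycloidal 10.1861, simple-harmonic 9.8297
β=102°: printed 16.0736 | uniform 14.4500, cycloidal 16.6389, simple-harmonic 16.0736
only one law matches every sample → simple-harmonic

simple-harmonic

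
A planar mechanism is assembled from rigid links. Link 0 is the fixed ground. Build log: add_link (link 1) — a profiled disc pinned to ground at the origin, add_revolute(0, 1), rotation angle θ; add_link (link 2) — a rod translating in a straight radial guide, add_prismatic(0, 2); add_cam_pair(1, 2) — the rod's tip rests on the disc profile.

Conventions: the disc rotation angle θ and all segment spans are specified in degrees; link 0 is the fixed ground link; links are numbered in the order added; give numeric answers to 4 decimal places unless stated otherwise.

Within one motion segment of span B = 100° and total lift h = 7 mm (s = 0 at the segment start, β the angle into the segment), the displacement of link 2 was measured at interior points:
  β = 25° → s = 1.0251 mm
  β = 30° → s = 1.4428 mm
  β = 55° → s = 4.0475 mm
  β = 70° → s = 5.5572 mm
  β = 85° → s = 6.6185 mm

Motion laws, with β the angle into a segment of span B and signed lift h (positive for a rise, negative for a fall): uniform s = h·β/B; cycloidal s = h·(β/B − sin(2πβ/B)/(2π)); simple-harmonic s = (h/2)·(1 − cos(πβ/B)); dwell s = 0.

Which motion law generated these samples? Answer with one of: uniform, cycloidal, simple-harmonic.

candidates at β/B = r: uniform s = h·r (linear in β); cycloidal s = h·(r − sin(2πr)/(2π)); simple-harmonic s = (h/2)(1 − cos(πr))
β=25°: printed 1.0251 | uniform 1.7500, cycloidal 0.6359, simple-harmonic 1.0251
β=30°: printed 1.4428 | uniform 2.1000, cycloidal 1.0404, simple-harmonic 1.4428
β=55°: printed 4.0475 | uniform 3.8500, cycloidal 4.1943, simple-harmonic 4.0475
β=70°: printed 5.5572 | uniform 4.9000, cycloidal 5.9596, simple-harmonic 5.5572
β=85°: printed 6.6185 | uniform 5.9500, cycloidal 6.8513, simple-harmonic 6.6185
only one law matches every sample → simple-harmonic

simple-harmonic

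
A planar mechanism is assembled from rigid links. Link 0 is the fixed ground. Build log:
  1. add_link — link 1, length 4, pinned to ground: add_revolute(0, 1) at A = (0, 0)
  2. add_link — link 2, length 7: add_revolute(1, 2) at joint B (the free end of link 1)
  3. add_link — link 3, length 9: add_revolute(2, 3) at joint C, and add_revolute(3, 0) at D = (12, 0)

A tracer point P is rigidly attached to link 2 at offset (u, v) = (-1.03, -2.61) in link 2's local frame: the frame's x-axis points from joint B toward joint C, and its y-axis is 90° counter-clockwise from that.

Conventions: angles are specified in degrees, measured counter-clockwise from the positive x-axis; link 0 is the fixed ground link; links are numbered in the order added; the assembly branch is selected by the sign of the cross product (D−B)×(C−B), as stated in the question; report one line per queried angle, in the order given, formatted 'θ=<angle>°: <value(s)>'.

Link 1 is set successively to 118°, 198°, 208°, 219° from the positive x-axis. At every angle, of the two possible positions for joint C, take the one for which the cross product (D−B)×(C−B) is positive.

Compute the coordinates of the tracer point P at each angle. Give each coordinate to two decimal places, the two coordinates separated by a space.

A=(0,0), D=(12.00,0)
θ=118°: B = A + 4.00·(cos118°, sin118°) = (-1.8779, 3.5318)
θ=118°: |BD| = 14.3202
θ=118°: circle(B,7.00) ∩ circle(D,9.00): a=6.0428, h=3.5333
θ=118°:   candidates: C₊=(4.8497,5.4656) cross=50.598; C₋=(3.1069,-1.3827) cross=-50.598
θ=118°:   branch + wants cross > 0 → take C=(4.8497,5.4656) (cross=50.598)
θ=118°: ex = (C−B)/|BC| = (0.9611,0.2763); ey = (-0.2763,0.9611)
θ=118°: P = B + -1.03·ex + -2.61·ey = (-2.1468,0.7388)
θ=198°: B = A + 4.00·(cos198°, sin198°) = (-3.8042, -1.2361)
θ=198°: |BD| = 15.8525
θ=198°: circle(B,7.00) ∩ circle(D,9.00): a=6.9169, h=1.0751
θ=198°:   candidates: C₊=(3.0078,0.3751) cross=17.044; C₋=(3.1755,-1.7686) cross=-17.044
θ=198°:   branch + wants cross > 0 → take C=(3.0078,0.3751) (cross=17.044)
θ=198°: ex = (C−B)/|BC| = (0.9731,0.2302); ey = (-0.2302,0.9731)
θ=198°: P = B + -1.03·ex + -2.61·ey = (-4.2058,-4.0131)
θ=208°: B = A + 4.00·(cos208°, sin208°) = (-3.5318, -1.8779)
θ=208°: |BD| = 15.6449
θ=208°: circle(B,7.00) ∩ circle(D,9.00): a=6.7998, h=1.6623
θ=208°:   candidates: C₊=(3.0193,0.5886) cross=26.007; C₋=(3.4183,-2.7120) cross=-26.007
θ=208°:   branch + wants cross > 0 → take C=(3.0193,0.5886) (cross=26.007)
θ=208°: ex = (C−B)/|BC| = (0.9359,0.3524); ey = (-0.3524,0.9359)
θ=208°: P = B + -1.03·ex + -2.61·ey = (-3.5761,-4.6834)
θ=219°: B = A + 4.00·(cos219°, sin219°) = (-3.1086, -2.5173)
θ=219°: |BD| = 15.3169
θ=219°: circle(B,7.00) ∩ circle(D,9.00): a=6.6138, h=2.2929
θ=219°:   candidates: C₊=(3.0385,0.8314) cross=35.120; C₋=(3.7921,-3.6920) cross=-35.120
θ=219°:   branch + wants cross > 0 → take C=(3.0385,0.8314) (cross=35.120)
θ=219°: ex = (C−B)/|BC| = (0.8782,0.4784); ey = (-0.4784,0.8782)
θ=219°: P = B + -1.03·ex + -2.61·ey = (-2.7645,-5.3020)

θ=118°: -2.15 0.74
θ=198°: -4.21 -4.01
θ=208°: -3.58 -4.68
θ=219°: -2.76 -5.30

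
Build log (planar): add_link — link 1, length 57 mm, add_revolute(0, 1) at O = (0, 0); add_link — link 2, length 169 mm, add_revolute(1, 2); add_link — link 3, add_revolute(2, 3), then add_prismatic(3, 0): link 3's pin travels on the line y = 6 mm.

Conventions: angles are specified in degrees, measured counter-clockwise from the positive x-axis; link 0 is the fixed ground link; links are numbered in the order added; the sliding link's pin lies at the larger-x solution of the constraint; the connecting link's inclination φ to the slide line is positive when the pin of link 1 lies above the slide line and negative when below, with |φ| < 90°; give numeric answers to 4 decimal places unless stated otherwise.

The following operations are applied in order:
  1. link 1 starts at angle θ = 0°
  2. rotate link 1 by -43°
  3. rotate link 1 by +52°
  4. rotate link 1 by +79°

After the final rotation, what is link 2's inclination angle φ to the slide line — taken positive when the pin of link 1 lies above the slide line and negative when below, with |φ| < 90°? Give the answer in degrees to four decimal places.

geometry: r = 57 mm, L = 169 mm, e = 6 mm; θ starts at 0°
rotate link 1 by -43°: θ ← 0° -43° = -43°
rotate link 1 by +52°: θ ← -43° +52° = 9°
rotate link 1 by +79°: θ ← 9° +79° = 88°
h = r sin θ − e = 56.965277 − 6 = 50.965277
sin φ = h / L = 50.965277 / 169 = 0.30156969
φ = arcsin(0.30156969) = 17.551907°

17.5519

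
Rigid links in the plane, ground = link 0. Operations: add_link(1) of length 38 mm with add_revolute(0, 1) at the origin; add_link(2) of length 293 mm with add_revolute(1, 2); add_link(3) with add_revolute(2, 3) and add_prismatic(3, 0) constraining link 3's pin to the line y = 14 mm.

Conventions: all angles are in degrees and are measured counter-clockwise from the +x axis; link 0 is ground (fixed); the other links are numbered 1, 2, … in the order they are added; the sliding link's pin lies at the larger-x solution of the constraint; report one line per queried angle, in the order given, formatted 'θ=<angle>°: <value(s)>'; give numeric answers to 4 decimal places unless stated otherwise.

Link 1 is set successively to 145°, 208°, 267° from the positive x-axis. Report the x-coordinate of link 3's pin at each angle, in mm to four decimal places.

geometry: r = 38 mm, L = 293 mm, e = 14 mm
θ=145°: crank pin P = (r cos θ, r sin θ) = (-31.127778, 21.795905)
θ=145°: h = r sin θ − e = 21.795905 − 14 = 7.795905
θ=145°: x = r cos θ + √(L² − h²) = -31.127778 + 292.896268 = 261.768490
θ=208°: crank pin P = (r cos θ, r sin θ) = (-33.552009, -17.839919)
θ=208°: h = r sin θ − e = -17.839919 − 14 = -31.839919
θ=208°: x = r cos θ + √(L² − h²) = -33.552009 + 291.264861 = 257.712853
θ=267°: crank pin P = (r cos θ, r sin θ) = (-1.988766, -37.947922)
θ=267°: h = r sin θ − e = -37.947922 − 14 = -51.947922
θ=267°: x = r cos θ + √(L² − h²) = -1.988766 + 288.358134 = 286.369368

θ=145°: 261.7685
θ=208°: 257.7129
θ=267°: 286.3694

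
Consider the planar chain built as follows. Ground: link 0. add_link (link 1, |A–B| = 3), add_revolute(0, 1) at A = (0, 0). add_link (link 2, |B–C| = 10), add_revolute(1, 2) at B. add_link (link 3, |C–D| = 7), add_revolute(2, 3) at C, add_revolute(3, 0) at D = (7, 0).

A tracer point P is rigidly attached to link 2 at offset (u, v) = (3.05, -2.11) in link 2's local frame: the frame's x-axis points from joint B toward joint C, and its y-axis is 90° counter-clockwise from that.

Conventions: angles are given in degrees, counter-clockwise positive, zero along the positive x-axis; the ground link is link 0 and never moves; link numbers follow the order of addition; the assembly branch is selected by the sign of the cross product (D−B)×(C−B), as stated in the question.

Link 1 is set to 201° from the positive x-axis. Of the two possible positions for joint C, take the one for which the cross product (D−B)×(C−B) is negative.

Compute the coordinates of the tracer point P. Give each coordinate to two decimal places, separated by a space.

A=(0,0), D=(7.00,0)
B = A + 3.00·(cos201°, sin201°) = (-2.8007, -1.0751)
|BD| = 9.8595
circle(B,10.00) ∩ circle(D,7.00): a=7.5161, h=6.5961
  candidates: C₊=(3.9513,6.3012) cross=65.034; C₋=(5.3898,-6.8123) cross=-65.034
  branch - wants cross < 0 → take C=(5.3898,-6.8123) (cross=-65.034)
ex = (C−B)/|BC| = (0.8191,-0.5737); ey = (0.5737,0.8191)
P = B + 3.05·ex + -2.11·ey = (-1.5132,-4.5531)

-1.51 -4.55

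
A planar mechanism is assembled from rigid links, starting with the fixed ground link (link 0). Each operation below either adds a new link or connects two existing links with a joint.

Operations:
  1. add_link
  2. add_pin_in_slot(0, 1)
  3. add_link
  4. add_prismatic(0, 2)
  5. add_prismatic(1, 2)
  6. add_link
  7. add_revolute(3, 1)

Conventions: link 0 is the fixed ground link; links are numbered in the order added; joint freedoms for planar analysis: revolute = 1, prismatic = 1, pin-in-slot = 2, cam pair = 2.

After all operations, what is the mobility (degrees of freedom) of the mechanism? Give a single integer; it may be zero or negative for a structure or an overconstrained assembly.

link 0 = ground. State L|J1|J2 = 1|0|0
+link1  2|0|0
PS(0,1) f=2→J2  2|0|1
+link2  3|0|1
P(0,2) f=1→J1  3|1|1
P(1,2) f=1→J1  3|2|1
+link3  4|2|1
R(3,1) f=1→J1  4|3|1
M = 3(4−1)−2·3−1 = 9−6−1 = 2

M = 2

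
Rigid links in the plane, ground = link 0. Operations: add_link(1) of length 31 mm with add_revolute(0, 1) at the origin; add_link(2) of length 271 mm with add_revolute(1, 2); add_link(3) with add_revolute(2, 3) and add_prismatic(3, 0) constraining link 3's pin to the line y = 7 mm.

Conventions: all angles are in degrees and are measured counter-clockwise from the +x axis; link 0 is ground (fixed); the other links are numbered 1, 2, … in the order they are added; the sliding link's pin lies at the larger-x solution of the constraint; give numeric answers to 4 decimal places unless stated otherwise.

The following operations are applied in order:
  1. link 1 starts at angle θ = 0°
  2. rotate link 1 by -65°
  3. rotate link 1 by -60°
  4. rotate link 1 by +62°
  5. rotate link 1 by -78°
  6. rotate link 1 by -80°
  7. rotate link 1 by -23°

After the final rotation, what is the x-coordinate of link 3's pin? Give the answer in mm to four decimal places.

geometry: r = 31 mm, L = 271 mm, e = 7 mm; θ starts at 0°
rotate link 1 by -65°: θ ← 0° -65° = -65°
rotate link 1 by -60°: θ ← -65° -60° = -125°
rotate link 1 by +62°: θ ← -125° +62° = -63°
rotate link 1 by -78°: θ ← -63° -78° = -141°
rotate link 1 by -80°: θ ← -141° -80° = -221°
rotate link 1 by -23°: θ ← -221° -23° = -244°
crank pin P = (r cos θ, r sin θ) = (-13.589506, 27.862615)
h = r sin θ − e = 27.862615 − 7 = 20.862615
x = r cos θ + √(L² − h²) = -13.589506 + 270.195765 = 256.606259

256.6063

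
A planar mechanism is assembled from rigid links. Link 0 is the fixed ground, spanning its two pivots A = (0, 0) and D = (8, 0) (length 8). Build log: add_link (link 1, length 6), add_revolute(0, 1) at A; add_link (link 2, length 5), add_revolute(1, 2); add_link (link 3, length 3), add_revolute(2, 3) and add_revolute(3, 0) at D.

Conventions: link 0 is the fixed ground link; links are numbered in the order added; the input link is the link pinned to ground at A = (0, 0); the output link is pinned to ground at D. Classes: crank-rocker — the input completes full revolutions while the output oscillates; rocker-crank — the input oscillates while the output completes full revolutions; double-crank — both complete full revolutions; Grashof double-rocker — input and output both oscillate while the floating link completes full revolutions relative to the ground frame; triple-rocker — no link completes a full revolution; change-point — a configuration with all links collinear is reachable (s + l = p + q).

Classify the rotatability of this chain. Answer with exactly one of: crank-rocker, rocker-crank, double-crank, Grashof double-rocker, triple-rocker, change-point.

lengths: ground=8, input=6, coupler=5, output=3
sorted: s=3 (shortest), l=8 (longest), p+q=11
s + l = 11 vs p + q = 11
s + l = p + q → change-point (collinear configuration reachable)

change-point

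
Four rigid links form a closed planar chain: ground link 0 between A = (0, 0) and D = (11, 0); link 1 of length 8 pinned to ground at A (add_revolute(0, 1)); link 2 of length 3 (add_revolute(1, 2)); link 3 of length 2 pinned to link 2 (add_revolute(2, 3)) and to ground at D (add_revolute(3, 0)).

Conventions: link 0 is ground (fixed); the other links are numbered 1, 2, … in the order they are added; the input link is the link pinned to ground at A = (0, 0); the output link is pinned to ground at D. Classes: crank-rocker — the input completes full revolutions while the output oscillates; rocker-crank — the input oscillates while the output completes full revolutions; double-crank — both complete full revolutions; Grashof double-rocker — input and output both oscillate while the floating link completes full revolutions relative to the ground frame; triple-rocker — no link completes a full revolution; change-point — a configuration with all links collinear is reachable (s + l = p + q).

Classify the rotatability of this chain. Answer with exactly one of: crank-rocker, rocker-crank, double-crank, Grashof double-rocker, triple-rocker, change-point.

lengths: ground=11, input=8, coupler=3, output=2
sorted: s=2 (shortest), l=11 (longest), p+q=11
s + l = 13 vs p + q = 11
s + l > p + q → non-Grashof → no link fully rotates → triple-rocker

triple-rocker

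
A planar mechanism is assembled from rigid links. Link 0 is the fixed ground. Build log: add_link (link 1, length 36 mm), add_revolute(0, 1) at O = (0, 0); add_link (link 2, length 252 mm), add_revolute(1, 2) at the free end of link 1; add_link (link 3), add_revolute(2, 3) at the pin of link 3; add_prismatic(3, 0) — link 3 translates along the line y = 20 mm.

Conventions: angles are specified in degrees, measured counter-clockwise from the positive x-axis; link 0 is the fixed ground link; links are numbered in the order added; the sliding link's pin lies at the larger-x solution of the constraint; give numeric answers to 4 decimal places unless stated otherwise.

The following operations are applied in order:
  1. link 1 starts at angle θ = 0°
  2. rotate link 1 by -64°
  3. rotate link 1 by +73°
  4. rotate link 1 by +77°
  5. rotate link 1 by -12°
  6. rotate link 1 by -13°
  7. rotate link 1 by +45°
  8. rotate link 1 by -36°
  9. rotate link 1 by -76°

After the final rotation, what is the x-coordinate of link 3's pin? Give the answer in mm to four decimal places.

geometry: r = 36 mm, L = 252 mm, e = 20 mm; θ starts at 0°
rotate link 1 by -64°: θ ← 0° -64° = -64°
rotate link 1 by +73°: θ ← -64° +73° = 9°
rotate link 1 by +77°: θ ← 9° +77° = 86°
rotate link 1 by -12°: θ ← 86° -12° = 74°
rotate link 1 by -13°: θ ← 74° -13° = 61°
rotate link 1 by +45°: θ ← 61° +45° = 106°
rotate link 1 by -36°: θ ← 106° -36° = 70°
rotate link 1 by -76°: θ ← 70° -76° = -6°
crank pin P = (r cos θ, r sin θ) = (35.802788, -3.763025)
h = r sin θ − e = -3.763025 − 20 = -23.763025
x = r cos θ + √(L² − h²) = 35.802788 + 250.877099 = 286.679887

286.6799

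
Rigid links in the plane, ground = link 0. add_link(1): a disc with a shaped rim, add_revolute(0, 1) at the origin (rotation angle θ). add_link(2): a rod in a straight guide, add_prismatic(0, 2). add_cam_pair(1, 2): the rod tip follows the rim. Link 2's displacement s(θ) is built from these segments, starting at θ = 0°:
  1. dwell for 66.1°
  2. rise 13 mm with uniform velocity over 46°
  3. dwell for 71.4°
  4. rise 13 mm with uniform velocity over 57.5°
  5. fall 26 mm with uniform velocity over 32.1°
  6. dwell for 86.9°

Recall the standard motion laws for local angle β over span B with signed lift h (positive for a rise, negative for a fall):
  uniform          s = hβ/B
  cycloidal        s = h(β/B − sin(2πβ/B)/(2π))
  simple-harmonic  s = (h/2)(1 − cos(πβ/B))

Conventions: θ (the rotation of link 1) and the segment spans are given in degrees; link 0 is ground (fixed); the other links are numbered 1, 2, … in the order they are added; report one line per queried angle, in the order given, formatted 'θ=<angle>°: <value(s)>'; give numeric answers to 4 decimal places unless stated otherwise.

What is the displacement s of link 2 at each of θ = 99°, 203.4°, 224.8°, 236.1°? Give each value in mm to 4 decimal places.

segment 1 (0° to 66.1°, dwell): s unchanged at 0.0000
θ = 99° falls in segment 2 (66.1° to 112.1°, uniform, h = 13): β = 99 − 66.1 = 32.9°, B = 46°; Δs = 13·32.9/46 = 9.2978; s = 0.0000 + 9.2978 = 9.2978
segment 2 (66.1° to 112.1°, uniform, h = 13) is passed completely: s = 0.0000 + (13) = 13.0000
segment 3 (112.1° to 183.5°, dwell): s unchanged at 13.0000
θ = 203.4° falls in segment 4 (183.5° to 241°, uniform, h = 13): β = 203.4 − 183.5 = 19.9°, B = 57.5°; Δs = 13·19.9/57.5 = 4.4991; s = 13.0000 + 4.4991 = 17.4991
θ = 224.8° falls in segment 4 (183.5° to 241°, uniform, h = 13): β = 224.8 − 183.5 = 41.3°, B = 57.5°; Δs = 13·41.3/57.5 = 9.3374; s = 13.0000 + 9.3374 = 22.3374
θ = 236.1° falls in segment 4 (183.5° to 241°, uniform, h = 13): β = 236.1 − 183.5 = 52.6°, B = 57.5°; Δs = 13·52.6/57.5 = 11.8922; s = 13.0000 + 11.8922 = 24.8922

θ=99°: 9.2978
θ=203.4°: 17.4991
θ=224.8°: 22.3374
θ=236.1°: 24.8922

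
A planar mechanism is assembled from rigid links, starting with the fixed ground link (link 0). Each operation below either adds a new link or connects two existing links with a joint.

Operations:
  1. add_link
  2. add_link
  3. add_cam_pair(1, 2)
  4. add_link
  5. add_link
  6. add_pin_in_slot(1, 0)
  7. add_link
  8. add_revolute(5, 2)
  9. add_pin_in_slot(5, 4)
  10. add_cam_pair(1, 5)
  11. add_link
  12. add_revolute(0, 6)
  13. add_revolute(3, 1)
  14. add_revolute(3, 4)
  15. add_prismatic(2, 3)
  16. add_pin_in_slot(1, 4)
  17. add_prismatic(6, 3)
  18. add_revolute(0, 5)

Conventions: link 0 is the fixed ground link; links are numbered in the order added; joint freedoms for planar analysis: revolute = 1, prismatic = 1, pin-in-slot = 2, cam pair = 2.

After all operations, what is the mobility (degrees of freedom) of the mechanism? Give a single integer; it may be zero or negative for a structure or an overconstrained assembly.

ground; <1,0,0>
#1 <2,0,0>
#2 <3,0,0>
C:1↔2 J2 <3,0,1>
#3 <4,0,1>
#4 <5,0,1>
PS:1↔0 J2 <5,0,2>
#5 <6,0,2>
R:5↔2 J1 <6,1,2>
PS:5↔4 J2 <6,1,3>
C:1↔5 J2 <6,1,4>
#6 <7,1,4>
R:0↔6 J1 <7,2,4>
R:3↔1 J1 <7,3,4>
R:3↔4 J1 <7,4,4>
P:2↔3 J1 <7,5,4>
PS:1↔4 J2 <7,5,5>
P:6↔3 J1 <7,6,5>
R:0↔5 J1 <7,7,5>
3×6 − 2×7 − 1×5 = -1

M = -1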